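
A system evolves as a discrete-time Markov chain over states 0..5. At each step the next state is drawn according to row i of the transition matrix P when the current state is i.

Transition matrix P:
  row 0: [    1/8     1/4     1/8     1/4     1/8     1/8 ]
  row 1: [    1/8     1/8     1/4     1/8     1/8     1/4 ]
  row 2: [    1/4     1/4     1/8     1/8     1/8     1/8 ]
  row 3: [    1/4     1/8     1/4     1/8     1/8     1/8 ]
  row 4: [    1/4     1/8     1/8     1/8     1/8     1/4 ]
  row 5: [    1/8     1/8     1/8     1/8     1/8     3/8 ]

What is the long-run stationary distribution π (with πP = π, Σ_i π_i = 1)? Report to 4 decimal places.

Balance equations π_j = Σ_i π_i·P[i][j]:
  π_0 = 1/8·π_0 + 1/8·π_1 + 1/4·π_2 + 1/4·π_3 + 1/4·π_4 + 1/8·π_5
  π_1 = 1/4·π_0 + 1/8·π_1 + 1/4·π_2 + 1/8·π_3 + 1/8·π_4 + 1/8·π_5
  π_2 = 1/8·π_0 + 1/4·π_1 + 1/8·π_2 + 1/4·π_3 + 1/8·π_4 + 1/8·π_5
  π_3 = 1/4·π_0 + 1/8·π_1 + 1/8·π_2 + 1/8·π_3 + 1/8·π_4 + 1/8·π_5
  π_4 = 1/8·π_0 + 1/8·π_1 + 1/8·π_2 + 1/8·π_3 + 1/8·π_4 + 1/8·π_5
  normalize: π_0 + π_1 + π_2 + π_3 + π_4 + π_5 = 1
Solving the linear system gives exactly π = [710/3953, 5313/31624, 650/3953, 4663/31624, 1/8, 6815/31624].

π = [0.1796, 0.1680, 0.1644, 0.1475, 0.1250, 0.2155]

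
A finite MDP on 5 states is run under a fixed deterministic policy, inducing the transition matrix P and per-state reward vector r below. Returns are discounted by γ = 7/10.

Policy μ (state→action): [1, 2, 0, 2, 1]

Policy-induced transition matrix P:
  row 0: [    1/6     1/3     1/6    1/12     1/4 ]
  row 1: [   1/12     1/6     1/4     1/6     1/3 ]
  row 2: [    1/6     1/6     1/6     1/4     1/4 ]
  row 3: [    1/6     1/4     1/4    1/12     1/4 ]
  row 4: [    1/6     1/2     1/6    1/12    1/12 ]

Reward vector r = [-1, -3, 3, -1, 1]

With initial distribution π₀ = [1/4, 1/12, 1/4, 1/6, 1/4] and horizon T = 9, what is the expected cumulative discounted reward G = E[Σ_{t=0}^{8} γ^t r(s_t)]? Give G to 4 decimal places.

t=0: π = [0.2500, 0.0833, 0.2500, 0.1667, 0.2500], E[r] = 0.3333, γ^t·E[r] = 0.333333, running G = 0.333333
t=1: π = [0.1597, 0.3056, 0.1875, 0.1319, 0.2153], E[r] = -0.4306, γ^t·E[r] = -0.301389, running G = 0.031944
t=2: π = [0.1412, 0.2760, 0.2031, 0.1400, 0.2396], E[r] = -0.2604, γ^t·E[r] = -0.127604, running G = -0.095660
t=3: π = [0.1437, 0.2817, 0.2013, 0.1402, 0.2331], E[r] = -0.2920, γ^t·E[r] = -0.100141, running G = -0.195801
t=4: π = [0.1432, 0.2800, 0.2018, 0.1404, 0.2346], E[r] = -0.2834, γ^t·E[r] = -0.068043, running G = -0.263844
t=5: π = [0.1433, 0.2804, 0.2017, 0.1403, 0.2342], E[r] = -0.2856, γ^t·E[r] = -0.048008, running G = -0.311852
t=6: π = [0.1433, 0.2803, 0.2017, 0.1403, 0.2343], E[r] = -0.2851, γ^t·E[r] = -0.033538, running G = -0.345390
t=7: π = [0.1433, 0.2804, 0.2017, 0.1403, 0.2343], E[r] = -0.2852, γ^t·E[r] = -0.023489, running G = -0.368879
t=8: π = [0.1433, 0.2803, 0.2017, 0.1403, 0.2343], E[r] = -0.2852, γ^t·E[r] = -0.016440, running G = -0.385319

G = -0.3853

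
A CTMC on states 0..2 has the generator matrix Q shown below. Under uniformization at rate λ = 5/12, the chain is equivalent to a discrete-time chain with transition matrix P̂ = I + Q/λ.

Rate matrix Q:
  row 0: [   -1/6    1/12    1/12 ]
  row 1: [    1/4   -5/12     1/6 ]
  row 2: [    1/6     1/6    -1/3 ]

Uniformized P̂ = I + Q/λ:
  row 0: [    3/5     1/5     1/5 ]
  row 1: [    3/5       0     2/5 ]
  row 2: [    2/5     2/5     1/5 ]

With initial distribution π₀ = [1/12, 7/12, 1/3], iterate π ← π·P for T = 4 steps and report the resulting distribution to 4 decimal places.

t=0: π = [0.0833, 0.5833, 0.3333]
t=1: π = [0.5333, 0.1500, 0.3167]
t=2: π = [0.5367, 0.2333, 0.2300]
t=3: π = [0.5540, 0.1993, 0.2467]
t=4: π = [0.5507, 0.2095, 0.2399]

π = [0.5507, 0.2095, 0.2399]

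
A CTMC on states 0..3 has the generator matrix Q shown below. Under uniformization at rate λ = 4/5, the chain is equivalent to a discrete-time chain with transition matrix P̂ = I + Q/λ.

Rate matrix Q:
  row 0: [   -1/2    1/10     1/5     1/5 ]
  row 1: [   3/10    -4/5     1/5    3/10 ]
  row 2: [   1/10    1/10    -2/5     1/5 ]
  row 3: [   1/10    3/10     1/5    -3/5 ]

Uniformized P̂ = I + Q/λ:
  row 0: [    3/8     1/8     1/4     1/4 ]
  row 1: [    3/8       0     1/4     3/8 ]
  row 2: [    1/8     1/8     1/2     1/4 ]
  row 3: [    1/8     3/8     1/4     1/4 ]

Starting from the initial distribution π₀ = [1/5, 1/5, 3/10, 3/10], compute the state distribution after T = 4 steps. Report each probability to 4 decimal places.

t=0: π = [0.2000, 0.2000, 0.3000, 0.3000]
t=1: π = [0.2250, 0.1750, 0.3250, 0.2750]
t=2: π = [0.2250, 0.1719, 0.3313, 0.2719]
t=3: π = [0.2242, 0.1715, 0.3328, 0.2715]
t=4: π = [0.2239, 0.1714, 0.3332, 0.2714]

π = [0.2239, 0.1714, 0.3332, 0.2714]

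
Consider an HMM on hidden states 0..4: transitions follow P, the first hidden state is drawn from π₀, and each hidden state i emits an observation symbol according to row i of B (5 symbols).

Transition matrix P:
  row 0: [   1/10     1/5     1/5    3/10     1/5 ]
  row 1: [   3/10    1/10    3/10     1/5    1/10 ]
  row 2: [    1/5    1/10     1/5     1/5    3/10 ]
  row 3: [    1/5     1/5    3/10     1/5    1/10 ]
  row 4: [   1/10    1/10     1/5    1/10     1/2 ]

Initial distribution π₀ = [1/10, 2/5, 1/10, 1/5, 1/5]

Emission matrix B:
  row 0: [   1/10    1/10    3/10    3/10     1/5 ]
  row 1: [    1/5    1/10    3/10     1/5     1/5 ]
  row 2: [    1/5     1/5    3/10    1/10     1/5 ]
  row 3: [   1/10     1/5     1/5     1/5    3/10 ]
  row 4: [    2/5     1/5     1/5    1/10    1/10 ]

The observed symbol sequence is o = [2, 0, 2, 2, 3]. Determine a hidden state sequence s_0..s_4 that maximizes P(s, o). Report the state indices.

path = [4, 4, 4, 4, 4]

t=0: δ = [3.000e-02, 1.200e-01, 3.000e-02, 4.000e-02, 4.000e-02]  (obs o_0=2)
t=1: δ = [3.600e-03, 2.400e-03, 7.200e-03, 2.400e-03, 8.000e-03]  ψ = [1, 1, 1, 1, 4]  (obs o_1=0)
t=2: δ = [4.320e-04, 2.400e-04, 4.800e-04, 2.880e-04, 8.000e-04]  ψ = [2, 4, 4, 2, 4]  (obs o_2=2)
t=3: δ = [2.880e-05, 2.592e-05, 4.800e-05, 2.592e-05, 8.000e-05]  ψ = [2, 0, 4, 0, 4]  (obs o_3=2)
t=4: δ = [2.880e-06, 1.600e-06, 1.600e-06, 1.920e-06, 4.000e-06]  ψ = [2, 4, 4, 2, 4]  (obs o_4=3)
backtrack: best end state = 4; path = [4, 4, 4, 4, 4]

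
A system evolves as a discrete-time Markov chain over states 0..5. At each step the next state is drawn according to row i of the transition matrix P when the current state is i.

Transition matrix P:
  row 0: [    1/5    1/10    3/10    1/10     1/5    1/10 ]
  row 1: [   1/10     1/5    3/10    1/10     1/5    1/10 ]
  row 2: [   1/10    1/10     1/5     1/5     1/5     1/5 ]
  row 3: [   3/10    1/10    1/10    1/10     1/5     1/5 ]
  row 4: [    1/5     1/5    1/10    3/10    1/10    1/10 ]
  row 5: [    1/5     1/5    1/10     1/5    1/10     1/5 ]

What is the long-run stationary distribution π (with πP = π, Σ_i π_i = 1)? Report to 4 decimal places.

π = [0.1836, 0.1465, 0.1845, 0.1671, 0.1682, 0.1502]

Balance equations π_j = Σ_i π_i·P[i][j]:
  π_0 = 1/5·π_0 + 1/10·π_1 + 1/10·π_2 + 3/10·π_3 + 1/5·π_4 + 1/5·π_5
  π_1 = 1/10·π_0 + 1/5·π_1 + 1/10·π_2 + 1/10·π_3 + 1/5·π_4 + 1/5·π_5
  π_2 = 3/10·π_0 + 3/10·π_1 + 1/5·π_2 + 1/10·π_3 + 1/10·π_4 + 1/10·π_5
  π_3 = 1/10·π_0 + 1/10·π_1 + 1/5·π_2 + 1/10·π_3 + 3/10·π_4 + 1/5·π_5
  π_4 = 1/5·π_0 + 1/5·π_1 + 1/5·π_2 + 1/5·π_3 + 1/10·π_4 + 1/10·π_5
  normalize: π_0 + π_1 + π_2 + π_3 + π_4 + π_5 = 1
Solving the linear system gives exactly π = [18553/101043, 14801/101043, 19/103, 1876/11227, 1888/11227, 1686/11227].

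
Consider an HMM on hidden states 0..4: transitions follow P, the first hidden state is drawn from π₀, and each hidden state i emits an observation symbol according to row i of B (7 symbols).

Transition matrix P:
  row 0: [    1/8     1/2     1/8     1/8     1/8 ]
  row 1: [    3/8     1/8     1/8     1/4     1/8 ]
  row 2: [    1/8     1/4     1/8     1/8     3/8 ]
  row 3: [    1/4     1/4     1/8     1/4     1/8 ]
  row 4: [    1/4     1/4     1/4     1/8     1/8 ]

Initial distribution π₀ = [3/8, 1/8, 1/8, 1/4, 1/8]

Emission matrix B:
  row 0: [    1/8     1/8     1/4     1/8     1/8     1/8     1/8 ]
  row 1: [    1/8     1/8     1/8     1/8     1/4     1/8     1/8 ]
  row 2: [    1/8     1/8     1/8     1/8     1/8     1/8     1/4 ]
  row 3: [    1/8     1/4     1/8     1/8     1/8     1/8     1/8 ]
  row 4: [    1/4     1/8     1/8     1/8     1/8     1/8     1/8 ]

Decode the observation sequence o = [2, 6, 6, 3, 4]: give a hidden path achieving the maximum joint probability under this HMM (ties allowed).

path = [0, 1, 0, 1, 0]

t=0: δ = [9.375e-02, 1.562e-02, 1.562e-02, 3.125e-02, 1.562e-02]  (obs o_0=2)
t=1: δ = [1.465e-03, 5.859e-03, 2.930e-03, 1.465e-03, 1.465e-03]  ψ = [0, 0, 0, 0, 0]  (obs o_1=6)
t=2: δ = [2.747e-04, 9.155e-05, 1.831e-04, 1.831e-04, 1.373e-04]  ψ = [1, 0, 1, 1, 2]  (obs o_2=6)
t=3: δ = [5.722e-06, 1.717e-05, 4.292e-06, 5.722e-06, 8.583e-06]  ψ = [3, 0, 0, 3, 2]  (obs o_3=3)
t=4: δ = [8.047e-07, 7.153e-07, 2.682e-07, 5.364e-07, 2.682e-07]  ψ = [1, 0, 1, 1, 1]  (obs o_4=4)
backtrack: best end state = 0; path = [0, 1, 0, 1, 0]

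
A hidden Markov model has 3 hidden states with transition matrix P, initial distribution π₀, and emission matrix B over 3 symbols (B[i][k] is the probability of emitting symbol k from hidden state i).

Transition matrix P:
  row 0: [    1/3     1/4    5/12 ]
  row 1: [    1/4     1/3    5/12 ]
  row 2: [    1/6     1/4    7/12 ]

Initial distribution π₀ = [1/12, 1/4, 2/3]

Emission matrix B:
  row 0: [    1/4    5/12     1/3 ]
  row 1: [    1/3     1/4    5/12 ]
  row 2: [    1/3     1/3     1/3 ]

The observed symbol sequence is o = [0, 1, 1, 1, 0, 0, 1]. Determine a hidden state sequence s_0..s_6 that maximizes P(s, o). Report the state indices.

t=0: δ = [2.083e-02, 8.333e-02, 2.222e-01]  (obs o_0=0)
t=1: δ = [1.543e-02, 1.389e-02, 4.321e-02]  ψ = [2, 2, 2]  (obs o_1=1)
t=2: δ = [3.001e-03, 2.701e-03, 8.402e-03]  ψ = [2, 2, 2]  (obs o_2=1)
t=3: δ = [5.835e-04, 5.251e-04, 1.634e-03]  ψ = [2, 2, 2]  (obs o_3=1)
t=4: δ = [6.807e-05, 1.361e-04, 3.177e-04]  ψ = [2, 2, 2]  (obs o_4=0)
t=5: δ = [1.324e-05, 2.647e-05, 6.177e-05]  ψ = [2, 2, 2]  (obs o_5=0)
t=6: δ = [4.289e-06, 3.861e-06, 1.201e-05]  ψ = [2, 2, 2]  (obs o_6=1)
backtrack: best end state = 2; path = [2, 2, 2, 2, 2, 2, 2]

path = [2, 2, 2, 2, 2, 2, 2]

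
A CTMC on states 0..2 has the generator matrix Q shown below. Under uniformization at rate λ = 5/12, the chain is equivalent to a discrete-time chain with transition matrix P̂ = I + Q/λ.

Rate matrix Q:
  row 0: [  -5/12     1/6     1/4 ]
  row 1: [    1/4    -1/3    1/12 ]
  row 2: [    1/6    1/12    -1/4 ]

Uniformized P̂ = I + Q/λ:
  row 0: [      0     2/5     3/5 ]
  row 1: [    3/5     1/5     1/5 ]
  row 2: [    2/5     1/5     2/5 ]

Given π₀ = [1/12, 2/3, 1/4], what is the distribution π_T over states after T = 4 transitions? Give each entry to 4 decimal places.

t=0: π = [0.0833, 0.6667, 0.2500]
t=1: π = [0.5000, 0.2167, 0.2833]
t=2: π = [0.2433, 0.3000, 0.4567]
t=3: π = [0.3627, 0.2487, 0.3887]
t=4: π = [0.3047, 0.2725, 0.4228]

π = [0.3047, 0.2725, 0.4228]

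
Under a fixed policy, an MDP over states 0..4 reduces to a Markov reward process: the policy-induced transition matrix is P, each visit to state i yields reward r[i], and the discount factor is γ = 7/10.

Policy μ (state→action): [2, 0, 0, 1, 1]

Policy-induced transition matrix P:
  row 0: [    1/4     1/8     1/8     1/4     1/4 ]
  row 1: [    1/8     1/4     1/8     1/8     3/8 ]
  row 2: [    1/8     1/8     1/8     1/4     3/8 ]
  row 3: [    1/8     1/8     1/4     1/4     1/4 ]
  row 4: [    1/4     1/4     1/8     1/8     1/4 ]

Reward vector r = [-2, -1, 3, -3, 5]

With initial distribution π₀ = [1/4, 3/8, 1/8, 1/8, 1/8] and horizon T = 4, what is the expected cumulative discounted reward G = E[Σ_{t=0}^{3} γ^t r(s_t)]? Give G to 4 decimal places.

G = 1.0231

t=0: π = [0.2500, 0.3750, 0.1250, 0.1250, 0.1250], E[r] = -0.2500, γ^t·E[r] = -0.250000, running G = -0.250000
t=1: π = [0.1719, 0.1875, 0.1406, 0.1875, 0.3125], E[r] = 0.8906, γ^t·E[r] = 0.623438, running G = 0.373438
t=2: π = [0.1855, 0.1875, 0.1484, 0.1875, 0.2910], E[r] = 0.7793, γ^t·E[r] = 0.381855, running G = 0.755293
t=3: π = [0.1846, 0.1848, 0.1484, 0.1902, 0.2920], E[r] = 0.7808, γ^t·E[r] = 0.267801, running G = 1.023094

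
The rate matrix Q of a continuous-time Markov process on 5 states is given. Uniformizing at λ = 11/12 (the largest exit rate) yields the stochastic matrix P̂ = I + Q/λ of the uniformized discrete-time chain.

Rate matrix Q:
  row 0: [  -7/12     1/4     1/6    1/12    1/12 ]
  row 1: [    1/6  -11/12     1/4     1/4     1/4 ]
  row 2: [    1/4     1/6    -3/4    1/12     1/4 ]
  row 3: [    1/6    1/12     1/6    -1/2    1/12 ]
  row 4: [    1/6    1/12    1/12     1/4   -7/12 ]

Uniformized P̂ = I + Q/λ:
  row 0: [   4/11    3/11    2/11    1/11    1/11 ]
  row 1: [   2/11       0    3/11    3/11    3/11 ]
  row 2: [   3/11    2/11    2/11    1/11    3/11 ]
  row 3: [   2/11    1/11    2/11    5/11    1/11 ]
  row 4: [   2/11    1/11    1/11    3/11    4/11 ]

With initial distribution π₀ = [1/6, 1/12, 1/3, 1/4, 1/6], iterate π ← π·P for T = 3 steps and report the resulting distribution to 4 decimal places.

π = [0.2417, 0.1383, 0.1756, 0.2402, 0.2042]

t=0: π = [0.1667, 0.0833, 0.3333, 0.2500, 0.1667]
t=1: π = [0.2424, 0.1439, 0.1742, 0.2273, 0.2121]
t=2: π = [0.2417, 0.1377, 0.1756, 0.2383, 0.2066]
t=3: π = [0.2417, 0.1383, 0.1756, 0.2402, 0.2042]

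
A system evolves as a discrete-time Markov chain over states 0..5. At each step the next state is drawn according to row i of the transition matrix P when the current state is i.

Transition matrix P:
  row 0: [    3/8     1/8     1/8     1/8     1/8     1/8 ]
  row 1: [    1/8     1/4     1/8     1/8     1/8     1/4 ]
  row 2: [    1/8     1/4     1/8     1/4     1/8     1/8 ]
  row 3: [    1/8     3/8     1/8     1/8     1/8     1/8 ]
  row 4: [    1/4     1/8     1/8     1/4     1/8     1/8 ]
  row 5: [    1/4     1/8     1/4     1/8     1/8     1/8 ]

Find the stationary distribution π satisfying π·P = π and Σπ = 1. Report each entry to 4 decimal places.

Balance equations π_j = Σ_i π_i·P[i][j]:
  π_0 = 3/8·π_0 + 1/8·π_1 + 1/8·π_2 + 1/8·π_3 + 1/4·π_4 + 1/4·π_5
  π_1 = 1/8·π_0 + 1/4·π_1 + 1/4·π_2 + 3/8·π_3 + 1/8·π_4 + 1/8·π_5
  π_2 = 1/8·π_0 + 1/8·π_1 + 1/8·π_2 + 1/8·π_3 + 1/8·π_4 + 1/4·π_5
  π_3 = 1/8·π_0 + 1/8·π_1 + 1/4·π_2 + 1/8·π_3 + 1/4·π_4 + 1/8·π_5
  π_4 = 1/8·π_0 + 1/8·π_1 + 1/8·π_2 + 1/8·π_3 + 1/8·π_4 + 1/8·π_5
  normalize: π_0 + π_1 + π_2 + π_3 + π_4 + π_5 = 1
Solving the linear system gives exactly π = [6081/28592, 373/1787, 2057/14296, 4535/28592, 1/8, 270/1787].

π = [0.2127, 0.2087, 0.1439, 0.1586, 0.1250, 0.1511]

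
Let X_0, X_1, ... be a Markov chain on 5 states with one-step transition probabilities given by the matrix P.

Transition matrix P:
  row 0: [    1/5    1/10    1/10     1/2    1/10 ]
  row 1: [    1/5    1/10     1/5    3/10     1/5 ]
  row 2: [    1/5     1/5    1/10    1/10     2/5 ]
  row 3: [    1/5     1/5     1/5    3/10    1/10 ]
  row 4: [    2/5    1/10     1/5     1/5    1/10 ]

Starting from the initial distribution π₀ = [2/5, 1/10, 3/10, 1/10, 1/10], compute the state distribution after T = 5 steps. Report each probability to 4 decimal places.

t=0: π = [0.4000, 0.1000, 0.3000, 0.1000, 0.1000]
t=1: π = [0.2200, 0.1400, 0.1300, 0.3100, 0.2000]
t=2: π = [0.2400, 0.1440, 0.1650, 0.2980, 0.1530]
t=3: π = [0.2306, 0.1463, 0.1595, 0.2997, 0.1639]
t=4: π = [0.2328, 0.1459, 0.1610, 0.2978, 0.1625]
t=5: π = [0.2325, 0.1459, 0.1606, 0.2981, 0.1629]

π = [0.2325, 0.1459, 0.1606, 0.2981, 0.1629]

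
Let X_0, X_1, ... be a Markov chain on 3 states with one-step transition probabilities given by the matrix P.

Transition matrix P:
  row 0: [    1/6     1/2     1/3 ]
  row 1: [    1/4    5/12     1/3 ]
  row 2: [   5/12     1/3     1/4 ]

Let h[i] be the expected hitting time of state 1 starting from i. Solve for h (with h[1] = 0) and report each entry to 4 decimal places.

h = [2.2286, 0.0000, 2.5714]

First-step conditioning: h[1] = 0; for i ≠ 1, h[i] = 1 + Σ_k P[i][k]·h[k].
  h[0] = 1 + 1/6·h[0] + 1/3·h[2]
  h[2] = 1 + 5/12·h[0] + 1/4·h[2]
Solving the 2×2 linear system over states ≠ 1 gives exactly h = [78/35, 0, 18/7] (h[1] = 0 is the target).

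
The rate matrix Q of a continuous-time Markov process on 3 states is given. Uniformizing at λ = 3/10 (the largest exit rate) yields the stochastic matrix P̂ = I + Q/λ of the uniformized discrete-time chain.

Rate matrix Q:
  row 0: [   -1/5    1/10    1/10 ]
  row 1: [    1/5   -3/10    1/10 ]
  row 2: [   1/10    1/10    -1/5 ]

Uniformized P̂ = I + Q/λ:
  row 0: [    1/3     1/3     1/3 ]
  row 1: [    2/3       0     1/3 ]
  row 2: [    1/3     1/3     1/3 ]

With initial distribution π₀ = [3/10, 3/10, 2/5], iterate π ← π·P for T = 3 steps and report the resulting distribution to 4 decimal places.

π = [0.4185, 0.2481, 0.3333]

t=0: π = [0.3000, 0.3000, 0.4000]
t=1: π = [0.4333, 0.2333, 0.3333]
t=2: π = [0.4111, 0.2556, 0.3333]
t=3: π = [0.4185, 0.2481, 0.3333]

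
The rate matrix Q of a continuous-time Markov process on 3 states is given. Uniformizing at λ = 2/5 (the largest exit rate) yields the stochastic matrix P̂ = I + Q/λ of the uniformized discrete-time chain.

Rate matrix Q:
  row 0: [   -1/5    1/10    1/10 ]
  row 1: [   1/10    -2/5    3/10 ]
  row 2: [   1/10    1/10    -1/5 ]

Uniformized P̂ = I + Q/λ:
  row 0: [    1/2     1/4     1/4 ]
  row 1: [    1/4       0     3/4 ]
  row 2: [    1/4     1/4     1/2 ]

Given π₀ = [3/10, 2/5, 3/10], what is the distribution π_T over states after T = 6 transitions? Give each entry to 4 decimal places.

π = [0.3333, 0.2000, 0.4666]

t=0: π = [0.3000, 0.4000, 0.3000]
t=1: π = [0.3250, 0.1500, 0.5250]
t=2: π = [0.3313, 0.2125, 0.4563]
t=3: π = [0.3328, 0.1969, 0.4703]
t=4: π = [0.3332, 0.2008, 0.4660]
t=5: π = [0.3333, 0.1998, 0.4669]
t=6: π = [0.3333, 0.2000, 0.4666]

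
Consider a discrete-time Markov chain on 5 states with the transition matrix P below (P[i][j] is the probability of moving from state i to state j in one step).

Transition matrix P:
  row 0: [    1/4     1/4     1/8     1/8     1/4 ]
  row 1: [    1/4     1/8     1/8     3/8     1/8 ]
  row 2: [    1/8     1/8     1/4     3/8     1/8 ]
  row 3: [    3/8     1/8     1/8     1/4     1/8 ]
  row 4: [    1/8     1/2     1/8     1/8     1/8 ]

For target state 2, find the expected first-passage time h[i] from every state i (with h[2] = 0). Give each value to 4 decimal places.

h = [8.0000, 8.0000, 0.0000, 8.0000, 8.0000]

First-step conditioning: h[2] = 0; for i ≠ 2, h[i] = 1 + Σ_k P[i][k]·h[k].
  h[0] = 1 + 1/4·h[0] + 1/4·h[1] + 1/8·h[3] + 1/4·h[4]
  h[1] = 1 + 1/4·h[0] + 1/8·h[1] + 3/8·h[3] + 1/8·h[4]
  h[3] = 1 + 3/8·h[0] + 1/8·h[1] + 1/4·h[3] + 1/8·h[4]
  h[4] = 1 + 1/8·h[0] + 1/2·h[1] + 1/8·h[3] + 1/8·h[4]
Solving the 4×4 linear system over states ≠ 2 gives exactly h = [8, 8, 0, 8, 8] (h[2] = 0 is the target).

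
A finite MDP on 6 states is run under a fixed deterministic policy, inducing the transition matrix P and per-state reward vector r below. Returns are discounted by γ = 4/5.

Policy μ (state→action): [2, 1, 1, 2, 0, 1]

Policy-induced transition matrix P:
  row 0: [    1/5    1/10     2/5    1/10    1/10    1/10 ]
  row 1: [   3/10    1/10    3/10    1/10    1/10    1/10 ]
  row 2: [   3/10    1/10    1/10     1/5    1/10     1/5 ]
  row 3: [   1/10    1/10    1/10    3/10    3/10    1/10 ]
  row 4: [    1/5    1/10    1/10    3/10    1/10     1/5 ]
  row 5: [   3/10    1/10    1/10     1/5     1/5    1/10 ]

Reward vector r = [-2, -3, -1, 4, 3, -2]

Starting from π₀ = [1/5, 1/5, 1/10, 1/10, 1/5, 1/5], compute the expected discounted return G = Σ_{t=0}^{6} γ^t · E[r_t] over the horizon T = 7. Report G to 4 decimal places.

G = -0.4090

t=0: π = [0.2000, 0.2000, 0.1000, 0.1000, 0.2000, 0.2000], E[r] = -0.5000, γ^t·E[r] = -0.500000, running G = -0.500000
t=1: π = [0.2400, 0.1000, 0.2000, 0.1900, 0.1400, 0.1300], E[r] = -0.0600, γ^t·E[r] = -0.048000, running G = -0.548000
t=2: π = [0.2240, 0.1000, 0.1920, 0.1990, 0.1510, 0.1340], E[r] = 0.0410, γ^t·E[r] = 0.026240, running G = -0.521760
t=3: π = [0.2227, 0.1000, 0.1872, 0.2026, 0.1532, 0.1343], E[r] = 0.0688, γ^t·E[r] = 0.035226, running G = -0.486534
t=4: π = [0.2219, 0.1000, 0.1868, 0.2033, 0.1540, 0.1340], E[r] = 0.0764, γ^t·E[r] = 0.031302, running G = -0.455233
t=5: π = [0.2218, 0.1000, 0.1866, 0.2035, 0.1541, 0.1341], E[r] = 0.0781, γ^t·E[r] = 0.025598, running G = -0.429635
t=6: π = [0.2217, 0.1000, 0.1865, 0.2036, 0.1541, 0.1341], E[r] = 0.0786, γ^t·E[r] = 0.020607, running G = -0.409027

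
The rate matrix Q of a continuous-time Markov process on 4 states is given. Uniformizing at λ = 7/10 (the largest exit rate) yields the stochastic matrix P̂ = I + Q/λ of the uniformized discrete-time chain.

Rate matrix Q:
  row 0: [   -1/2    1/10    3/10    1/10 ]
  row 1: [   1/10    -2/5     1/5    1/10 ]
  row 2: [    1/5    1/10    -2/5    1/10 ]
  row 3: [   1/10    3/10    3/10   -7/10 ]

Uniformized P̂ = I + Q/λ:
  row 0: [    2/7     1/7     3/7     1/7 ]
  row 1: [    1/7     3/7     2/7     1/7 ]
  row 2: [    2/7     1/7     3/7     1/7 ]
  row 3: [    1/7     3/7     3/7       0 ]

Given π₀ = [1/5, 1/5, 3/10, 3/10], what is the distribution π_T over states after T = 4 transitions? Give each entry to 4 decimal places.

t=0: π = [0.2000, 0.2000, 0.3000, 0.3000]
t=1: π = [0.2143, 0.2857, 0.4000, 0.1000]
t=2: π = [0.2306, 0.2531, 0.3878, 0.1286]
t=3: π = [0.2312, 0.2519, 0.3924, 0.1245]
t=4: π = [0.2319, 0.2504, 0.3926, 0.1251]

π = [0.2319, 0.2504, 0.3926, 0.1251]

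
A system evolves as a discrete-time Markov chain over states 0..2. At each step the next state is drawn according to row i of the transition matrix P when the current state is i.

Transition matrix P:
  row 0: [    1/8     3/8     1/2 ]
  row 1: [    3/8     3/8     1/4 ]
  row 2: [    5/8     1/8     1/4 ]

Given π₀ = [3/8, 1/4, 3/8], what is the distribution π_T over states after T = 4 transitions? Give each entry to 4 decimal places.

π = [0.3682, 0.2896, 0.3423]

t=0: π = [0.3750, 0.2500, 0.3750]
t=1: π = [0.3750, 0.2813, 0.3438]
t=2: π = [0.3672, 0.2891, 0.3438]
t=3: π = [0.3691, 0.2891, 0.3418]
t=4: π = [0.3682, 0.2896, 0.3423]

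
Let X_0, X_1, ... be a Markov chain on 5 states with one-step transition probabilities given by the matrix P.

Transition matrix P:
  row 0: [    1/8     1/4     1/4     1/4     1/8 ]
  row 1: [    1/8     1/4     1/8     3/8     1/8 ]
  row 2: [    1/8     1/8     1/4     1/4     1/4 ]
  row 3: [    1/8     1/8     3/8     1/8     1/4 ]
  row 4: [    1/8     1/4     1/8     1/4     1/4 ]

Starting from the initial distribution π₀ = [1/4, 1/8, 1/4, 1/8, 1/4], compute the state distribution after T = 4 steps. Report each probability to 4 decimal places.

t=0: π = [0.2500, 0.1250, 0.2500, 0.1250, 0.2500]
t=1: π = [0.1250, 0.2031, 0.2188, 0.2500, 0.2031]
t=2: π = [0.1250, 0.1914, 0.2305, 0.2441, 0.2090]
t=3: π = [0.1250, 0.1907, 0.2305, 0.2434, 0.2104]
t=4: π = [0.1250, 0.1908, 0.2303, 0.2434, 0.2105]

π = [0.1250, 0.1908, 0.2303, 0.2434, 0.2105]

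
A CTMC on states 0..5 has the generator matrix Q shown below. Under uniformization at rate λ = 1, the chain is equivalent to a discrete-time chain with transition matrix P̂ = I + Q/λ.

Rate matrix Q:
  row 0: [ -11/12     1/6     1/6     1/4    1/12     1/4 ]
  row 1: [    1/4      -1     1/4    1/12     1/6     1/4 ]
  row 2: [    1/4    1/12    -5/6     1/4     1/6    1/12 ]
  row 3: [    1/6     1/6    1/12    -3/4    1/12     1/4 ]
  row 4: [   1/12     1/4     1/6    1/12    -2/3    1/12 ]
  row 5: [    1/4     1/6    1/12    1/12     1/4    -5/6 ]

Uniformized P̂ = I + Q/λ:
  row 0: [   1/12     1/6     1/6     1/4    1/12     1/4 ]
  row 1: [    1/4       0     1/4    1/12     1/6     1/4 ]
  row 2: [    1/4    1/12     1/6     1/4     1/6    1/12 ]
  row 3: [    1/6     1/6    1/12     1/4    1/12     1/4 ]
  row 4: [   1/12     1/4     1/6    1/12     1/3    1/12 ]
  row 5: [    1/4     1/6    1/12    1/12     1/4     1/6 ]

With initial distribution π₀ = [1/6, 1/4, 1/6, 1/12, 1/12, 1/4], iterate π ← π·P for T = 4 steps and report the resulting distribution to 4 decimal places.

t=0: π = [0.1667, 0.2500, 0.1667, 0.0833, 0.0833, 0.2500]
t=1: π = [0.2014, 0.1181, 0.1597, 0.1528, 0.1806, 0.1875]
t=2: π = [0.1736, 0.1487, 0.1481, 0.1690, 0.1829, 0.1777]
t=3: π = [0.1765, 0.1448, 0.1502, 0.1651, 0.1834, 0.1800]
t=4: π = [0.1763, 0.1453, 0.1500, 0.1653, 0.1838, 0.1794]

π = [0.1763, 0.1453, 0.1500, 0.1653, 0.1838, 0.1794]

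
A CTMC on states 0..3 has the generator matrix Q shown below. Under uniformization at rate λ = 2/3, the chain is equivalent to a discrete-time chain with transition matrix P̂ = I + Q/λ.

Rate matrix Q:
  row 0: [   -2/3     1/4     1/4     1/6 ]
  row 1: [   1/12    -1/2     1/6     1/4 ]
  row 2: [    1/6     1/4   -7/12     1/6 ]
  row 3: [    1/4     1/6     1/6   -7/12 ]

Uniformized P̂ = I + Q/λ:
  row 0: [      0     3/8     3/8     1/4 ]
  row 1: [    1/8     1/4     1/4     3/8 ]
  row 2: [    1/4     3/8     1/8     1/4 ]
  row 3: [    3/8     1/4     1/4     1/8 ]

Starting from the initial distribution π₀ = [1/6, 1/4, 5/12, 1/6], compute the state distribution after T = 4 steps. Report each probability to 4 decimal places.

t=0: π = [0.1667, 0.2500, 0.4167, 0.1667]
t=1: π = [0.1979, 0.3229, 0.2188, 0.2604]
t=2: π = [0.1927, 0.3021, 0.2474, 0.2578]
t=3: π = [0.1963, 0.3050, 0.2432, 0.2555]
t=4: π = [0.1947, 0.3049, 0.2441, 0.2562]

π = [0.1947, 0.3049, 0.2441, 0.2562]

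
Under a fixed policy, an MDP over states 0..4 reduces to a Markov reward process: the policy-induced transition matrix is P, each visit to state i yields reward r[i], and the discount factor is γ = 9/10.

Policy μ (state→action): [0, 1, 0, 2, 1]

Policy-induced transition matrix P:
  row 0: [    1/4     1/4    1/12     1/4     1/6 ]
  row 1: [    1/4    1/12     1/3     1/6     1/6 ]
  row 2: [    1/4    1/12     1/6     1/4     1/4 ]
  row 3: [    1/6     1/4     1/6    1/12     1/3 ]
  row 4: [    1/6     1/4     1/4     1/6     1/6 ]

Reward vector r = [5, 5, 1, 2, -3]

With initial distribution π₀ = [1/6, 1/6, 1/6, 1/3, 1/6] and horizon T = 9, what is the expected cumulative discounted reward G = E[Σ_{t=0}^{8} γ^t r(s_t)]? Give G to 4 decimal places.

t=0: π = [0.1667, 0.1667, 0.1667, 0.3333, 0.1667], E[r] = 2.0000, γ^t·E[r] = 2.000000, running G = 2.000000
t=1: π = [0.2083, 0.1944, 0.1944, 0.1667, 0.2361], E[r] = 1.8333, γ^t·E[r] = 1.650000, running G = 3.650000
t=2: π = [0.2164, 0.1852, 0.2014, 0.1863, 0.2106], E[r] = 1.9502, γ^t·E[r] = 1.579688, running G = 5.229688
t=3: π = [0.2169, 0.1856, 0.1970, 0.1860, 0.2145], E[r] = 1.9379, γ^t·E[r] = 1.412719, running G = 6.642406
t=4: π = [0.2166, 0.1862, 0.1974, 0.1857, 0.2141], E[r] = 1.9408, γ^t·E[r] = 1.273345, running G = 7.915752
t=5: π = [0.2167, 0.1861, 0.1975, 0.1857, 0.2141], E[r] = 1.9405, γ^t·E[r] = 1.145819, running G = 9.061571
t=6: π = [0.2167, 0.1861, 0.1975, 0.1857, 0.2141], E[r] = 1.9405, γ^t·E[r] = 1.031238, running G = 10.092808
t=7: π = [0.2167, 0.1861, 0.1975, 0.1857, 0.2141], E[r] = 1.9405, γ^t·E[r] = 0.928118, running G = 11.020926
t=8: π = [0.2167, 0.1861, 0.1975, 0.1857, 0.2141], E[r] = 1.9405, γ^t·E[r] = 0.835306, running G = 11.856232

G = 11.8562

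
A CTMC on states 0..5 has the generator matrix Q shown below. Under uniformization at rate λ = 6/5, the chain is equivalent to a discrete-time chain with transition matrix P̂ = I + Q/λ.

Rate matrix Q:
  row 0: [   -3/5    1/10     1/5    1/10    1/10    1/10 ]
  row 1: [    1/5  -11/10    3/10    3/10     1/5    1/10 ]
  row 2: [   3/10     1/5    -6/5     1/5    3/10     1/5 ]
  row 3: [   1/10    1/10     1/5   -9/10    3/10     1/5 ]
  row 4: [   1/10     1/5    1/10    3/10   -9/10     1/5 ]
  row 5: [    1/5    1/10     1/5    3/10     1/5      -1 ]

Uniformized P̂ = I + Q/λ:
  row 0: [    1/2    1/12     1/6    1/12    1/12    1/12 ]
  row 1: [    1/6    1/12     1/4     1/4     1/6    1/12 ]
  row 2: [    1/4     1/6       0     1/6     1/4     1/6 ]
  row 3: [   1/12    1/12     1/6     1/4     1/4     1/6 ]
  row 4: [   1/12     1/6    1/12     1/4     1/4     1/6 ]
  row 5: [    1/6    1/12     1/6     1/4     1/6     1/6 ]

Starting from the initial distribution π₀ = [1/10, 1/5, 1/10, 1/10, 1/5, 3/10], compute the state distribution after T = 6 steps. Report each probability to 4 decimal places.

t=0: π = [0.1000, 0.2000, 0.1000, 0.1000, 0.2000, 0.3000]
t=1: π = [0.1833, 0.1083, 0.1500, 0.2250, 0.1917, 0.1417]
t=2: π = [0.2056, 0.1118, 0.1347, 0.2069, 0.1986, 0.1424]
t=3: π = [0.2126, 0.1111, 0.1370, 0.2045, 0.1946, 0.1402]
t=4: π = [0.2157, 0.1110, 0.1369, 0.2031, 0.1936, 0.1397]
t=5: π = [0.2169, 0.1109, 0.1370, 0.2026, 0.1932, 0.1394]
t=6: π = [0.2174, 0.1108, 0.1370, 0.2024, 0.1930, 0.1394]

π = [0.2174, 0.1108, 0.1370, 0.2024, 0.1930, 0.1394]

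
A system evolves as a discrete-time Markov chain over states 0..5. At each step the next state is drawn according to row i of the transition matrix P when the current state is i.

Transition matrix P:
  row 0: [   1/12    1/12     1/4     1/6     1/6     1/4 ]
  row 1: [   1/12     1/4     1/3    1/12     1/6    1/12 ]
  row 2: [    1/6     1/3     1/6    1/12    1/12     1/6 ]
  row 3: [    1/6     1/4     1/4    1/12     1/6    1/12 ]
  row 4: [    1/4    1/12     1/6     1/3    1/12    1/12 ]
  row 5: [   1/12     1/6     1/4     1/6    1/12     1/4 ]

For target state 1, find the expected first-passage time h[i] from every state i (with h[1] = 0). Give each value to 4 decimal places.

h = [5.5541, 0.0000, 4.3652, 4.7714, 5.5969, 5.0877]

First-step conditioning: h[1] = 0; for i ≠ 1, h[i] = 1 + Σ_k P[i][k]·h[k].
  h[0] = 1 + 1/12·h[0] + 1/4·h[2] + 1/6·h[3] + 1/6·h[4] + 1/4·h[5]
  h[2] = 1 + 1/6·h[0] + 1/6·h[2] + 1/12·h[3] + 1/12·h[4] + 1/6·h[5]
  h[3] = 1 + 1/6·h[0] + 1/4·h[2] + 1/12·h[3] + 1/6·h[4] + 1/12·h[5]
  h[4] = 1 + 1/4·h[0] + 1/6·h[2] + 1/3·h[3] + 1/12·h[4] + 1/12·h[5]
  h[5] = 1 + 1/12·h[0] + 1/4·h[2] + 1/6·h[3] + 1/12·h[4] + 1/4·h[5]
Solving the 5×5 linear system over states ≠ 1 gives exactly h = [309948/55805, 0, 48720/11161, 266268/55805, 312336/55805, 56784/11161] (h[1] = 0 is the target).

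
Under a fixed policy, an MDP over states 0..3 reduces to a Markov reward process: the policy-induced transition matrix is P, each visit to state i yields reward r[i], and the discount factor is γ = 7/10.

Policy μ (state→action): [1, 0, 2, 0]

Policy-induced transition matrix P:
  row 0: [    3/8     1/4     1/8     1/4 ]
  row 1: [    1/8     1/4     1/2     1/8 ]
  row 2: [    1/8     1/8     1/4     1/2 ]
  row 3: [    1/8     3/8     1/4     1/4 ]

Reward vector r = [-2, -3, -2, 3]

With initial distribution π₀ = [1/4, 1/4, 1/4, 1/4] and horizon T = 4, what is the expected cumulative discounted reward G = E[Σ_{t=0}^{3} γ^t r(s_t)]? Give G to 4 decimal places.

G = -2.2576

t=0: π = [0.2500, 0.2500, 0.2500, 0.2500], E[r] = -1.0000, γ^t·E[r] = -1.000000, running G = -1.000000
t=1: π = [0.1875, 0.2500, 0.2813, 0.2813], E[r] = -0.8438, γ^t·E[r] = -0.590625, running G = -1.590625
t=2: π = [0.1719, 0.2500, 0.2891, 0.2891], E[r] = -0.8047, γ^t·E[r] = -0.394297, running G = -1.984922
t=3: π = [0.1680, 0.2500, 0.2910, 0.2910], E[r] = -0.7949, γ^t·E[r] = -0.272658, running G = -2.257580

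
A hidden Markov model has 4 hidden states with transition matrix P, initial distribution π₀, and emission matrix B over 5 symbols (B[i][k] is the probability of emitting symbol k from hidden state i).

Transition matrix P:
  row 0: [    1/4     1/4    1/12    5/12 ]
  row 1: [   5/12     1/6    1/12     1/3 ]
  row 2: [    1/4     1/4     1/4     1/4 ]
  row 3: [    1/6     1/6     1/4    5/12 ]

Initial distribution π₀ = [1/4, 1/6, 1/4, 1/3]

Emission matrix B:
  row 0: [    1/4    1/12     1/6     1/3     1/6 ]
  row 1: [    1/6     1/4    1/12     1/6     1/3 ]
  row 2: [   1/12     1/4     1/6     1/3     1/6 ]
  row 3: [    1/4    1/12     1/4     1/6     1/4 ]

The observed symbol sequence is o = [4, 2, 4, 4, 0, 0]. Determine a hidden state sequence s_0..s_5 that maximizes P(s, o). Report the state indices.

t=0: δ = [4.167e-02, 5.556e-02, 4.167e-02, 8.333e-02]  (obs o_0=4)
t=1: δ = [3.858e-03, 1.157e-03, 3.472e-03, 8.681e-03]  ψ = [1, 3, 3, 3]  (obs o_1=2)
t=2: δ = [2.411e-04, 4.823e-04, 3.617e-04, 9.042e-04]  ψ = [3, 3, 3, 3]  (obs o_2=4)
t=3: δ = [3.349e-05, 5.023e-05, 3.768e-05, 9.419e-05]  ψ = [1, 3, 3, 3]  (obs o_3=4)
t=4: δ = [5.233e-06, 2.616e-06, 1.962e-06, 9.811e-06]  ψ = [1, 3, 3, 3]  (obs o_4=0)
t=5: δ = [4.088e-07, 2.725e-07, 2.044e-07, 1.022e-06]  ψ = [3, 3, 3, 3]  (obs o_5=0)
backtrack: best end state = 3; path = [3, 3, 3, 3, 3, 3]

path = [3, 3, 3, 3, 3, 3]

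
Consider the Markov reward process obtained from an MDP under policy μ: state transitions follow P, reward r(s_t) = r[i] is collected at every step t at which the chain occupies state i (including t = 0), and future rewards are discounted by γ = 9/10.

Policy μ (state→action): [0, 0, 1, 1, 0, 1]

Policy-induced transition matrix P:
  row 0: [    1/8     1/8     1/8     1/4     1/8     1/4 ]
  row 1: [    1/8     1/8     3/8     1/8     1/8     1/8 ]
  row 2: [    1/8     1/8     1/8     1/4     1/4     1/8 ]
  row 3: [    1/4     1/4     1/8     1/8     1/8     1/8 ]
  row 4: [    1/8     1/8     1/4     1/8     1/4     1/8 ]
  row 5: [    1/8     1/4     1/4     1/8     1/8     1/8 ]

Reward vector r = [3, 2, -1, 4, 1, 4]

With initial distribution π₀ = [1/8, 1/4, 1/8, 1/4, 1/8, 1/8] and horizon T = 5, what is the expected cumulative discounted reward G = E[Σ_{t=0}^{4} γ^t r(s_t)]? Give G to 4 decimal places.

t=0: π = [0.1250, 0.2500, 0.1250, 0.2500, 0.1250, 0.1250], E[r] = 2.3750, γ^t·E[r] = 2.375000, running G = 2.375000
t=1: π = [0.1563, 0.1719, 0.2188, 0.1563, 0.1563, 0.1406], E[r] = 1.9375, γ^t·E[r] = 1.743750, running G = 4.118750
t=2: π = [0.1445, 0.1621, 0.2051, 0.1719, 0.1719, 0.1445], E[r] = 1.9902, γ^t·E[r] = 1.612090, running G = 5.730840
t=3: π = [0.1465, 0.1646, 0.2051, 0.1687, 0.1721, 0.1431], E[r] = 1.9827, γ^t·E[r] = 1.445364, running G = 7.176203
t=4: π = [0.1461, 0.1640, 0.2055, 0.1689, 0.1721, 0.1433], E[r] = 1.9818, γ^t·E[r] = 1.300287, running G = 8.476490

G = 8.4765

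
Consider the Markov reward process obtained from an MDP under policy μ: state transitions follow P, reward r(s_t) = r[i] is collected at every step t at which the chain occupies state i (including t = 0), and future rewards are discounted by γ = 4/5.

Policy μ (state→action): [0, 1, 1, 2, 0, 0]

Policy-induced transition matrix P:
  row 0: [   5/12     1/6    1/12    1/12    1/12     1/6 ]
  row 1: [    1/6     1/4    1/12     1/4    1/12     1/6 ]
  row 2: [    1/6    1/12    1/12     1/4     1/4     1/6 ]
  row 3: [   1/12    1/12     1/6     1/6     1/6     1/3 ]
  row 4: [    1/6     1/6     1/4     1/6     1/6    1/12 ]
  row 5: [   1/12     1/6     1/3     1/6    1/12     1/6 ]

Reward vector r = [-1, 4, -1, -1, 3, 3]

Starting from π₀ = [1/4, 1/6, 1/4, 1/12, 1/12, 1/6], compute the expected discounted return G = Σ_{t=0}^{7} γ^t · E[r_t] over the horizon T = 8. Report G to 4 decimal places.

G = 4.1009

t=0: π = [0.2500, 0.1667, 0.2500, 0.0833, 0.0833, 0.1667], E[r] = 0.8333, γ^t·E[r] = 0.833333, running G = 0.833333
t=1: π = [0.2083, 0.1528, 0.1458, 0.1806, 0.1389, 0.1736], E[r] = 1.0139, γ^t·E[r] = 0.811111, running G = 1.644444
t=2: π = [0.1892, 0.1522, 0.1649, 0.1742, 0.1343, 0.1852], E[r] = 1.0388, γ^t·E[r] = 0.664815, running G = 2.309259
t=3: π = [0.1840, 0.1511, 0.1665, 0.1773, 0.1365, 0.1845], E[r] = 1.0396, γ^t·E[r] = 0.532272, running G = 2.841531
t=4: π = [0.1825, 0.1506, 0.1670, 0.1778, 0.1372, 0.1848], E[r] = 1.0414, γ^t·E[r] = 0.426540, running G = 3.268071
t=5: π = [0.1821, 0.1505, 0.1672, 0.1779, 0.1374, 0.1849], E[r] = 1.0415, γ^t·E[r] = 0.341295, running G = 3.609365
t=6: π = [0.1820, 0.1504, 0.1673, 0.1780, 0.1375, 0.1849], E[r] = 1.0416, γ^t·E[r] = 0.273058, running G = 3.882423
t=7: π = [0.1819, 0.1504, 0.1673, 0.1780, 0.1375, 0.1849], E[r] = 1.0417, γ^t·E[r] = 0.218451, running G = 4.100874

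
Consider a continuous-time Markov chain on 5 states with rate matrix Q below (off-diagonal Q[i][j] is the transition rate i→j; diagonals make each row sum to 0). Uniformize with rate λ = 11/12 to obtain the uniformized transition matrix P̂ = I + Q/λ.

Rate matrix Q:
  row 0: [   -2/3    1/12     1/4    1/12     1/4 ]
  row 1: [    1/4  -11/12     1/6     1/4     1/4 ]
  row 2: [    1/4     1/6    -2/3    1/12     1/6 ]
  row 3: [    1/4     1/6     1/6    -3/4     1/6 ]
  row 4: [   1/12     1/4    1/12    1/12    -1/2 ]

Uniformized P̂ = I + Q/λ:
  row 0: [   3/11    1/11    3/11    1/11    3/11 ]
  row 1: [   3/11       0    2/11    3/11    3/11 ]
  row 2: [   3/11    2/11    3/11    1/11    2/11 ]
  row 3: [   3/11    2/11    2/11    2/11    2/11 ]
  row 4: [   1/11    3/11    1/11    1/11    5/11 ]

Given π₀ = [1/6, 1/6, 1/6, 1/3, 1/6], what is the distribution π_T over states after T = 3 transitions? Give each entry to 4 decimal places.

t=0: π = [0.1667, 0.1667, 0.1667, 0.3333, 0.1667]
t=1: π = [0.2424, 0.1515, 0.1970, 0.1515, 0.2576]
t=2: π = [0.2259, 0.1556, 0.1983, 0.1322, 0.2879]
t=3: π = [0.2204, 0.1592, 0.1942, 0.1312, 0.2950]

π = [0.2204, 0.1592, 0.1942, 0.1312, 0.2950]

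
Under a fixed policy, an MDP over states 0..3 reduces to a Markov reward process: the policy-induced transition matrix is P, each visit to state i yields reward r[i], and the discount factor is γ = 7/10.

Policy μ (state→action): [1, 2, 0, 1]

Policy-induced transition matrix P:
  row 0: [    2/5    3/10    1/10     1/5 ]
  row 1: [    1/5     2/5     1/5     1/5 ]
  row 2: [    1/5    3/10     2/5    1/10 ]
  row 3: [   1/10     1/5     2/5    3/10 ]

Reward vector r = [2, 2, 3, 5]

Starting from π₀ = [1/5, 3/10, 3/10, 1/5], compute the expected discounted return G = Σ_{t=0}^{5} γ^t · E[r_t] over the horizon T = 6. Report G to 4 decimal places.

G = 8.4270

t=0: π = [0.2000, 0.3000, 0.3000, 0.2000], E[r] = 2.9000, γ^t·E[r] = 2.900000, running G = 2.900000
t=1: π = [0.2200, 0.3100, 0.2800, 0.1900], E[r] = 2.8500, γ^t·E[r] = 1.995000, running G = 4.895000
t=2: π = [0.2250, 0.3120, 0.2720, 0.1910], E[r] = 2.8450, γ^t·E[r] = 1.394050, running G = 6.289050
t=3: π = [0.2259, 0.3121, 0.2701, 0.1919], E[r] = 2.8458, γ^t·E[r] = 0.976109, running G = 7.265159
t=4: π = [0.2260, 0.3120, 0.2698, 0.1922], E[r] = 2.8464, γ^t·E[r] = 0.683409, running G = 7.948568
t=5: π = [0.2260, 0.3120, 0.2698, 0.1922], E[r] = 2.8465, γ^t·E[r] = 0.478413, running G = 8.426981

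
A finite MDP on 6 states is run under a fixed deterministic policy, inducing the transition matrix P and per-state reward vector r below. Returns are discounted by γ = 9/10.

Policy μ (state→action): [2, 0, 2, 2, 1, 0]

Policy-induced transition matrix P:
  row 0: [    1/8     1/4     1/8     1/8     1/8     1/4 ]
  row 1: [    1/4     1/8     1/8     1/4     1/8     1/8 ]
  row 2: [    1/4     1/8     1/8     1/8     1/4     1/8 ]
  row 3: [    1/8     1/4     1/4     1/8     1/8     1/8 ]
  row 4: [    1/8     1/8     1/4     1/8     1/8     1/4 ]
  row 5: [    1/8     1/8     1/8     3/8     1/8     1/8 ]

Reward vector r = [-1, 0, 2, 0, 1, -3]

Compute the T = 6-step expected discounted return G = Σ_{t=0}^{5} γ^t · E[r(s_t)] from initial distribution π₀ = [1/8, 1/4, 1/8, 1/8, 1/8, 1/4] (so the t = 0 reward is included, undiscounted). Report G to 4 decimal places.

G = -1.1643

t=0: π = [0.1250, 0.2500, 0.1250, 0.1250, 0.1250, 0.2500], E[r] = -0.5000, γ^t·E[r] = -0.500000, running G = -0.500000
t=1: π = [0.1719, 0.1563, 0.1563, 0.2188, 0.1406, 0.1563], E[r] = -0.1875, γ^t·E[r] = -0.168750, running G = -0.668750
t=2: π = [0.1641, 0.1738, 0.1699, 0.1836, 0.1445, 0.1641], E[r] = -0.1719, γ^t·E[r] = -0.139219, running G = -0.807969
t=3: π = [0.1680, 0.1685, 0.1660, 0.1877, 0.1462, 0.1636], E[r] = -0.1804, γ^t·E[r] = -0.131526, running G = -0.939495
t=4: π = [0.1668, 0.1695, 0.1667, 0.1870, 0.1458, 0.1643], E[r] = -0.1804, γ^t·E[r] = -0.118353, running G = -1.057848
t=5: π = [0.1670, 0.1692, 0.1666, 0.1873, 0.1458, 0.1641], E[r] = -0.1802, γ^t·E[r] = -0.106417, running G = -1.164265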